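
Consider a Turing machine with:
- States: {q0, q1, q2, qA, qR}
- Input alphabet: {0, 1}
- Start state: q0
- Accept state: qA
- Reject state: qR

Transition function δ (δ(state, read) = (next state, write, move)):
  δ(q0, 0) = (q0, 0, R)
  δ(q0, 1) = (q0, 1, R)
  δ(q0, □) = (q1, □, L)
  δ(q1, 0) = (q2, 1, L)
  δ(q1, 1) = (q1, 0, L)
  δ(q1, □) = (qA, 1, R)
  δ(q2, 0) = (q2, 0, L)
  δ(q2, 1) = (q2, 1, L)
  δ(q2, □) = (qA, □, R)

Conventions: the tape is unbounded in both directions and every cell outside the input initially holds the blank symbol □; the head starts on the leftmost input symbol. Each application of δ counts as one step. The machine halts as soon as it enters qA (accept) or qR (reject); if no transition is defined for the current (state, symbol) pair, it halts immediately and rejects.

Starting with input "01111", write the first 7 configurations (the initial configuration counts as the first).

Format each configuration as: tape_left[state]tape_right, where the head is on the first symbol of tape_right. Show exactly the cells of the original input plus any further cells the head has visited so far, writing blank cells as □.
Step 0: [q0]01111 (head at position 0)
Step 1: δ(q0, 0) = (q0, 0, R)  ⊢  0[q0]1111 (head at position 1)
Step 2: δ(q0, 1) = (q0, 1, R)  ⊢  01[q0]111 (head at position 2)
Step 3: δ(q0, 1) = (q0, 1, R)  ⊢  011[q0]11 (head at position 3)
Step 4: δ(q0, 1) = (q0, 1, R)  ⊢  0111[q0]1 (head at position 4)
Step 5: δ(q0, 1) = (q0, 1, R)  ⊢  01111[q0]□ (head at position 5)
Step 6: δ(q0, □) = (q1, □, L)  ⊢  0111[q1]1□ (head at position 4)

Final answer: [q0]01111 ⊢ 0[q0]1111 ⊢ 01[q0]111 ⊢ 011[q0]11 ⊢ 0111[q0]1 ⊢ 01111[q0]□ ⊢ 0111[q1]1□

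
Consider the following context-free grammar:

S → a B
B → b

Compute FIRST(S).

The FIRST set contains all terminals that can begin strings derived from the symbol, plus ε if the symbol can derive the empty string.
S has the single production S → a B, whose right-hand side begins with the terminal a. So FIRST(S) = {a}.

Final answer: {a}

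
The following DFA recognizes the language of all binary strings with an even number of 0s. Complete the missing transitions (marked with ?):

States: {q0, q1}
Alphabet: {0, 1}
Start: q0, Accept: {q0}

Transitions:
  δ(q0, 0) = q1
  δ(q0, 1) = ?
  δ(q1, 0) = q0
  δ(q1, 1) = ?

What each state remembers (consistent with the given transitions and accept states):
  q0: an even number of 0s has been read so far
  q1: an odd number of 0s has been read so far
Filling in the missing entries:
  δ(q0, 1): in q0 (an even number of 0s has been read so far), after reading 1 we have: an even number of 0s has been read so far → q0
  δ(q1, 1): in q1 (an odd number of 0s has been read so far), after reading 1 we have: an odd number of 0s has been read so far → q1

Final answer: δ(q0, 1) = q0; δ(q1, 1) = q1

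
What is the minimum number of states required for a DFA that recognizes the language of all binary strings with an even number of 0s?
Language: binary strings with an even number of 0s
Lower bound (Myhill–Nerode): the prefixes ε, 0 are pairwise distinguishable:
  ε vs 0: suffix ε distinguishes them (ε has zero 0s (accepted), 0 has one 0 (rejected))
So any DFA needs at least 2 states.
Upper bound: a DFA with 2 states exists (one state per class above).
Minimum states: 2

Final answer: 2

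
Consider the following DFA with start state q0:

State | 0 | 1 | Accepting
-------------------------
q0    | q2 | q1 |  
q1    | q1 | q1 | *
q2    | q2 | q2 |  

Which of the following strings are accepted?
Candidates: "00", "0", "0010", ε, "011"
"00": q0 → q2 → q2; q2 is not accepting → rejected
"0": q0 → q2; q2 is not accepting → rejected
"0010": q0 → q2 → q2 → q2 → q2; q2 is not accepting → rejected
ε: q0; q0 is not accepting → rejected
"011": q0 → q2 → q2 → q2; q2 is not accepting → rejected

Final answer: None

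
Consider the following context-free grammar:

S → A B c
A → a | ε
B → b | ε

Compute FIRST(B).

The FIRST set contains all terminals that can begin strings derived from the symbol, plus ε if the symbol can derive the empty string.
B → b contributes b; B → ε makes B nullable, contributing ε. FIRST(B) = {b, ε}.

Final answer: {b, ε}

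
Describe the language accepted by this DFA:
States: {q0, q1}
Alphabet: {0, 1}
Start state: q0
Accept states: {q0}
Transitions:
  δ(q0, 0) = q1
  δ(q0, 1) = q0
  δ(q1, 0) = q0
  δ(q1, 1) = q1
Analyzing the DFA structure:
Start state: q0
Accept states: {q0}
Interpreting what each state remembers (checking against the transitions):
  q0: an even number of 0s has been read so far
  q1: an odd number of 0s has been read so far
  δ(q0, 0): in q0 (an even number of 0s has been read so far), after reading 0 we have: an odd number of 0s has been read so far → q1
  δ(q0, 1): in q0 (an even number of 0s has been read so far), after reading 1 we have: an even number of 0s has been read so far → q0
  δ(q1, 0): in q1 (an odd number of 0s has been read so far), after reading 0 we have: an even number of 0s has been read so far → q0
  δ(q1, 1): in q1 (an odd number of 0s has been read so far), after reading 1 we have: an odd number of 0s has been read so far → q1
A string is accepted iff it ends in {q0}, i.e. an even number of 0s has been read so far.
Language: All binary strings with an even number of 0s

Final answer: All binary strings with an even number of 0s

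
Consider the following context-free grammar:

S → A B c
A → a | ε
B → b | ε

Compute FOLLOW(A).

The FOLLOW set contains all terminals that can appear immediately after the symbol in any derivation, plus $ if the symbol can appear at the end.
A occurs in S → A B c followed by B c. Add FIRST(B) minus ε = {b}; B is nullable (B → ε), so what follows B can also follow A: the terminal c. FOLLOW(A) = {b, c}.

Final answer: {b, c}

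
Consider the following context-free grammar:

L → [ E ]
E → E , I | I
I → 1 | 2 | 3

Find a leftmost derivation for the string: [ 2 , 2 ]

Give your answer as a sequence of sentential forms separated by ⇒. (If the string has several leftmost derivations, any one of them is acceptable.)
Start with L.
Step 1: the leftmost non-terminal is L; apply L → [ E ]:  [ E ]
Step 2: the leftmost non-terminal is E; apply E → E , I:  [ E , I ]
Step 3: the leftmost non-terminal is E; apply E → I:  [ I , I ]
Step 4: the leftmost non-terminal is I; apply I → 2:  [ 2 , I ]
Step 5: the leftmost non-terminal is I; apply I → 2:  [ 2 , 2 ]

Final answer: L ⇒ [ E ] ⇒ [ E , I ] ⇒ [ I , I ] ⇒ [ 2 , I ] ⇒ [ 2 , 2 ]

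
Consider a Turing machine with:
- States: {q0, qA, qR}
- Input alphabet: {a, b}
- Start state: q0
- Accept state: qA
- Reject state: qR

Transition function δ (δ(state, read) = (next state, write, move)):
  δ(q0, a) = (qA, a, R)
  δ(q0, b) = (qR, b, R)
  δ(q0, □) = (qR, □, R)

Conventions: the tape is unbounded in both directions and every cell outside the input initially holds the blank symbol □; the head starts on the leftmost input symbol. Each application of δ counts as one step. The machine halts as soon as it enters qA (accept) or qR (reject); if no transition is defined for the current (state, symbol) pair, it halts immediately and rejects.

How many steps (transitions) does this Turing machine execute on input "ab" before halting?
Step 0: [q0]ab (head at position 0)
Step 1: δ(q0, a) = (qA, a, R)  ⊢  a[qA]b (head at position 1)
The machine is in qA, so it halts and accepts.
Number of transitions executed: 1.

Final answer: 1 steps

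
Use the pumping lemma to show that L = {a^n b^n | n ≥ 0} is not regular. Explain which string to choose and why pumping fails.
Language: L = {a^n b^n | n ≥ 0} (equal numbers of a's followed by b's)
Step 1: Assume for contradiction that L is regular, with pumping length p.
Step 2: Choose s = a^p b^p. Then s ∈ L (it has p a's followed by p b's) and |s| ≥ p.
Step 3: Consider any decomposition s = xyz with |xy| ≤ p and |y| > 0. Since |xy| ≤ p and the first p symbols of s are all a's, y = a^k for some k with 1 ≤ k ≤ p.
Step 4: Pumping up (i = 2): xy²z = a^(p+k) b^p, which has more a's than b's, so xy²z ∉ L.
This contradicts the pumping lemma, so L is not regular.

Final answer: Choose s = a^p b^p. Since |xy| ≤ p, y = a^k with k ≥ 1. Then xy²z = a^(p+k) b^p ∉ L.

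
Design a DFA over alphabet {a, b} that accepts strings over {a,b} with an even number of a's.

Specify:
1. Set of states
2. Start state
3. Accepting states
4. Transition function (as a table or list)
One valid DFA (any DFA recognizing the same language is acceptable):
States: {q0, q1}
Start: q0
Accepting: {q0}
Transitions (accepting states marked with *):
State | a | b | Accepting
-------------------------
q0    | q1 | q0 | *
q1    | q0 | q1 |  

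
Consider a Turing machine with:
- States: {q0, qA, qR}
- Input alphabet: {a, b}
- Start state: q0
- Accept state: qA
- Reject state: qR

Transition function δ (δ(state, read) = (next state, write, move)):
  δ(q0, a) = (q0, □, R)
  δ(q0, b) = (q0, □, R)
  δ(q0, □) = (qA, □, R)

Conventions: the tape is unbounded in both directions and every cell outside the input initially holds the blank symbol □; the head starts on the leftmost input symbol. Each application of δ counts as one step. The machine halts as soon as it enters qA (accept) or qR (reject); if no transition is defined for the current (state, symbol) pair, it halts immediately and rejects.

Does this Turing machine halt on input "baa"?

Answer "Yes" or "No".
Step 0: [q0]baa (head at position 0)
Step 1: δ(q0, b) = (q0, □, R)  ⊢  □[q0]aa (head at position 1)
Step 2: δ(q0, a) = (q0, □, R)  ⊢  □□[q0]a (head at position 2)
Step 3: δ(q0, a) = (q0, □, R)  ⊢  □□□[q0]□ (head at position 3)
Step 4: δ(q0, □) = (qA, □, R)  ⊢  □□□□[qA]□ (head at position 4)
The machine is in qA, so it halts and accepts.
It halts after 4 steps.

Final answer: Yes - halts after 4 steps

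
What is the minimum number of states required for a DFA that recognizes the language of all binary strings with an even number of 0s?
Language: binary strings with an even number of 0s
Lower bound (Myhill–Nerode): the prefixes ε, 0 are pairwise distinguishable:
  ε vs 0: suffix ε distinguishes them (ε has zero 0s (accepted), 0 has one 0 (rejected))
So any DFA needs at least 2 states.
Upper bound: a DFA with 2 states exists (one state per class above).
Minimum states: 2

Final answer: 2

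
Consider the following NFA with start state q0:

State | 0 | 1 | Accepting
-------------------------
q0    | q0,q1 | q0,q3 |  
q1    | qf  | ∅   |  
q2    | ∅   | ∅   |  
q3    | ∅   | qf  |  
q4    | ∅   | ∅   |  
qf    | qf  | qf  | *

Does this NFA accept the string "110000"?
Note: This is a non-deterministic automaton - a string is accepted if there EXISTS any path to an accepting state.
Track the set of states the NFA could be in: start {q0}
Read '1': {q0} → {q0, q3}
Read '1': {q0, q3} → {q0, q3, qf}
Read '0': {q0, q3, qf} → {q0, q1, qf}
Read '0': {q0, q1, qf} → {q0, q1, qf}
Read '0': {q0, q1, qf} → {q0, q1, qf}
Read '0': {q0, q1, qf} → {q0, q1, qf}
Final set {q0, q1, qf} contains accepting state(s) {qf} → accepted.

Final answer: Yes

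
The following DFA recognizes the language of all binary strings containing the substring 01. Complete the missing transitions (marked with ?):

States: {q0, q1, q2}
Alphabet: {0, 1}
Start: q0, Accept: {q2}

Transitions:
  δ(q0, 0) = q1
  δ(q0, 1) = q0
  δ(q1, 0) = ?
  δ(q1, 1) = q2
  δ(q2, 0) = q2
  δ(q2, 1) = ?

What each state remembers (consistent with the given transitions and accept states):
  q0: 01 not seen yet and the last symbol was not 0
  q1: 01 not seen yet and the last symbol was 0
  q2: the substring 01 has already been seen
Filling in the missing entries:
  δ(q1, 0): in q1 (01 not seen yet and the last symbol was 0), after reading 0 we have: 01 not seen yet and the last symbol was 0 → q1
  δ(q2, 1): in q2 (the substring 01 has already been seen), after reading 1 we have: the substring 01 has already been seen → q2

Final answer: δ(q1, 0) = q1; δ(q2, 1) = q2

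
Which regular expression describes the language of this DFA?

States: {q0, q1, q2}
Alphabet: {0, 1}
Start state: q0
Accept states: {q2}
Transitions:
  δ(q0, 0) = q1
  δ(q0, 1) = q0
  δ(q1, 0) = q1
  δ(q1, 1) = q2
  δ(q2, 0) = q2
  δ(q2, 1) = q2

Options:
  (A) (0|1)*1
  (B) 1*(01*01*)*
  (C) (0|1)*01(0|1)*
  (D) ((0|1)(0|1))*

Testing sample strings against the DFA:
  '0100' -> accepted
  '1000' -> rejected
  '00110' -> accepted
  '0110' -> accepted
Checking each option for a counterexample:
  (A) (0|1)*1: '1' is rejected by the DFA but matches the regex → eliminated
  (B) 1*(01*01*)*: ε is rejected by the DFA but matches the regex → eliminated
  (C) (0|1)*01(0|1)*: agrees with the DFA on all strings of length ≤ 4
  (D) ((0|1)(0|1))*: ε is rejected by the DFA but matches the regex → eliminated
Only (C) (0|1)*01(0|1)* is consistent with the DFA.

Final answer: (C) (0|1)*01(0|1)*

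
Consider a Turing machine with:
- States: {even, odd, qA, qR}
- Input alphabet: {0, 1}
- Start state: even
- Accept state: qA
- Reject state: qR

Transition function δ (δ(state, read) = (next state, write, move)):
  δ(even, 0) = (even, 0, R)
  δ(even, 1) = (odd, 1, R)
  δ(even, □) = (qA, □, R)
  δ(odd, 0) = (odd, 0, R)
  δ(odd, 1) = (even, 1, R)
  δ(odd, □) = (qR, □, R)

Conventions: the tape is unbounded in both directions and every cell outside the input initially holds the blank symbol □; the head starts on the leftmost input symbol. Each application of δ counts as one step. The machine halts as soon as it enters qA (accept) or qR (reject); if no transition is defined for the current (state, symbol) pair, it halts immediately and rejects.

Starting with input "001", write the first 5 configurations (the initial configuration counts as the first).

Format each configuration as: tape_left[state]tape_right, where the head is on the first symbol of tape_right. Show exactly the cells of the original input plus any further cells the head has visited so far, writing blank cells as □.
Step 0: [even]001 (head at position 0)
Step 1: δ(even, 0) = (even, 0, R)  ⊢  0[even]01 (head at position 1)
Step 2: δ(even, 0) = (even, 0, R)  ⊢  00[even]1 (head at position 2)
Step 3: δ(even, 1) = (odd, 1, R)  ⊢  001[odd]□ (head at position 3)
Step 4: δ(odd, □) = (qR, □, R)  ⊢  001□[qR]□ (head at position 4)

Final answer: [even]001 ⊢ 0[even]01 ⊢ 00[even]1 ⊢ 001[odd]□ ⊢ 001□[qR]□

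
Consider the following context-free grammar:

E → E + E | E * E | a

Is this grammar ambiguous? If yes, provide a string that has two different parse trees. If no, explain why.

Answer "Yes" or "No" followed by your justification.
Two different leftmost derivations of a + a * a:
  (1) E ⇒ E + E ⇒ a + E ⇒ a + E * E ⇒ a + a * E ⇒ a + a * a   (tree groups a + (a * a))
  (2) E ⇒ E * E ⇒ E + E * E ⇒ a + E * E ⇒ a + a * E ⇒ a + a * a   (tree groups (a + a) * a)
Two distinct leftmost derivations = two distinct parse trees, so the grammar is ambiguous.

Final answer: Yes - the string 'a + a * a' has two distinct leftmost derivations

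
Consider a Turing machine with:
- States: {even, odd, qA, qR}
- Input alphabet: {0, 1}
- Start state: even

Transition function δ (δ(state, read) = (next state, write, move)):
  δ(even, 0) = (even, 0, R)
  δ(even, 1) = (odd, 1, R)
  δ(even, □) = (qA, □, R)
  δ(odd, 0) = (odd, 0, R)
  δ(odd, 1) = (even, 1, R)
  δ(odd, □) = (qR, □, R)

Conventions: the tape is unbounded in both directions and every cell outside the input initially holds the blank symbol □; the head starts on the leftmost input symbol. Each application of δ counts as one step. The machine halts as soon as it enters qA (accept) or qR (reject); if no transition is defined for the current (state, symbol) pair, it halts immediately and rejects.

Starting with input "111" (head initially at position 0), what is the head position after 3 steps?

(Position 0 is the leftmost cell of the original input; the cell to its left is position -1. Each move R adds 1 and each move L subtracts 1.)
Step 0: [even]111 (head at position 0)
Step 1: δ(even, 1) = (odd, 1, R)  ⊢  1[odd]11 (head at position 1)
Step 2: δ(odd, 1) = (even, 1, R)  ⊢  11[even]1 (head at position 2)
Step 3: δ(even, 1) = (odd, 1, R)  ⊢  111[odd]□ (head at position 3)
Head position after 3 steps: 3

Final answer: Position 3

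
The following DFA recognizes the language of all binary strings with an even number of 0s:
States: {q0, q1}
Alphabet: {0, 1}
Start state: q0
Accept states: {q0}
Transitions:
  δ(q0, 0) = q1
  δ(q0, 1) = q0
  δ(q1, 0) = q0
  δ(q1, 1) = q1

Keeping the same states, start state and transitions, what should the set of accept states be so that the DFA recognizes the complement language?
The DFA is complete (every state has a transition on every symbol), so the complement
is recognized by the same DFA with accepting and non-accepting states swapped.
Original accept states: {q0}
Complement accept states = All states - Original accept states
= {q0, q1} - {q0}
= {q1}
Complement language: strings with an ODD number of 0s

Final answer: {q1}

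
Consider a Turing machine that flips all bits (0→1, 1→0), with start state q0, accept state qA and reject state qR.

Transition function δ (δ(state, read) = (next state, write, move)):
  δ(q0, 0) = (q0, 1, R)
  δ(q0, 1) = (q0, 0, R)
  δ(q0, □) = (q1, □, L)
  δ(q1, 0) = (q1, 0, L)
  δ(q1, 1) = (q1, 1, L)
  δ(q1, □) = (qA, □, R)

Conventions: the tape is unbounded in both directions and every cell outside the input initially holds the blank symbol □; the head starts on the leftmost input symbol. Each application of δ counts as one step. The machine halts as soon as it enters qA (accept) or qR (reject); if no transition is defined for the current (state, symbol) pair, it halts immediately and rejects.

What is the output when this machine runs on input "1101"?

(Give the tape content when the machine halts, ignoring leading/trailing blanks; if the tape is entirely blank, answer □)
Step 0: [q0]1101 (head at position 0)
Step 1: δ(q0, 1) = (q0, 0, R)  ⊢  0[q0]101 (head at position 1)
Step 2: δ(q0, 1) = (q0, 0, R)  ⊢  00[q0]01 (head at position 2)
Step 3: δ(q0, 0) = (q0, 1, R)  ⊢  001[q0]1 (head at position 3)
Step 4: δ(q0, 1) = (q0, 0, R)  ⊢  0010[q0]□ (head at position 4)
Step 5: δ(q0, □) = (q1, □, L)  ⊢  001[q1]0□ (head at position 3)
Step 6: δ(q1, 0) = (q1, 0, L)  ⊢  00[q1]10□ (head at position 2)
Step 7: δ(q1, 1) = (q1, 1, L)  ⊢  0[q1]010□ (head at position 1)
Step 8: δ(q1, 0) = (q1, 0, L)  ⊢  [q1]0010□ (head at position 0)
Step 9: δ(q1, 0) = (q1, 0, L)  ⊢  [q1]□0010□ (head at position -1)
Step 10: δ(q1, □) = (qA, □, R)  ⊢  □[qA]0010□ (head at position 0)
The machine is in qA, so it halts and accepts.
Tape content when halted (ignoring surrounding blanks): 0010

Final answer: Output: 0010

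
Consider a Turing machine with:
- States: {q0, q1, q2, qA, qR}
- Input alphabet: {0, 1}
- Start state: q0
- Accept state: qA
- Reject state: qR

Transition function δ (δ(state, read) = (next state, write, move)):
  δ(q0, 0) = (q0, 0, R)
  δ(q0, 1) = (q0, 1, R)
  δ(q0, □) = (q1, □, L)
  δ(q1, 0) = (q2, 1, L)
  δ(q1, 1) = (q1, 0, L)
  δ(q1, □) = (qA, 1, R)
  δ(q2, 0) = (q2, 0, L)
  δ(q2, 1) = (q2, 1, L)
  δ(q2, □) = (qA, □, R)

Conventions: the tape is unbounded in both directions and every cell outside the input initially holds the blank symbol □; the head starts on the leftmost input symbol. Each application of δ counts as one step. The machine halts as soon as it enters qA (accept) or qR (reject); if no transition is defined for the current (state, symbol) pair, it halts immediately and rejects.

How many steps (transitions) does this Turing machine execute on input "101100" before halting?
Step 0: [q0]101100 (head at position 0)
Step 1: δ(q0, 1) = (q0, 1, R)  ⊢  1[q0]01100 (head at position 1)
Step 2: δ(q0, 0) = (q0, 0, R)  ⊢  10[q0]1100 (head at position 2)
Step 3: δ(q0, 1) = (q0, 1, R)  ⊢  101[q0]100 (head at position 3)
Step 4: δ(q0, 1) = (q0, 1, R)  ⊢  1011[q0]00 (head at position 4)
Step 5: δ(q0, 0) = (q0, 0, R)  ⊢  10110[q0]0 (head at position 5)
Step 6: δ(q0, 0) = (q0, 0, R)  ⊢  101100[q0]□ (head at position 6)
Step 7: δ(q0, □) = (q1, □, L)  ⊢  10110[q1]0□ (head at position 5)
Step 8: δ(q1, 0) = (q2, 1, L)  ⊢  1011[q2]01□ (head at position 4)
Step 9: δ(q2, 0) = (q2, 0, L)  ⊢  101[q2]101□ (head at position 3)
Step 10: δ(q2, 1) = (q2, 1, L)  ⊢  10[q2]1101□ (head at position 2)
Step 11: δ(q2, 1) = (q2, 1, L)  ⊢  1[q2]01101□ (head at position 1)
Step 12: δ(q2, 0) = (q2, 0, L)  ⊢  [q2]101101□ (head at position 0)
Step 13: δ(q2, 1) = (q2, 1, L)  ⊢  [q2]□101101□ (head at position -1)
Step 14: δ(q2, □) = (qA, □, R)  ⊢  □[qA]101101□ (head at position 0)
The machine is in qA, so it halts and accepts.
Number of transitions executed: 14.

Final answer: 14 steps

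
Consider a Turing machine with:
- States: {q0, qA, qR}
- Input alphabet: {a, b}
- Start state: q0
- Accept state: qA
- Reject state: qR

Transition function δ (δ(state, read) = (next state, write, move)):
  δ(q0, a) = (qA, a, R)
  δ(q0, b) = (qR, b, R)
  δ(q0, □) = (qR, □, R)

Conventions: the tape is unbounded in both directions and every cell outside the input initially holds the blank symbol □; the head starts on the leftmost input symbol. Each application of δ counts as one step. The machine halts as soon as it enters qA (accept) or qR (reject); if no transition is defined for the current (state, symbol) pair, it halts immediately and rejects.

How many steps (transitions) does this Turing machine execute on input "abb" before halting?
Step 0: [q0]abb (head at position 0)
Step 1: δ(q0, a) = (qA, a, R)  ⊢  a[qA]bb (head at position 1)
The machine is in qA, so it halts and accepts.
Number of transitions executed: 1.

Final answer: 1 steps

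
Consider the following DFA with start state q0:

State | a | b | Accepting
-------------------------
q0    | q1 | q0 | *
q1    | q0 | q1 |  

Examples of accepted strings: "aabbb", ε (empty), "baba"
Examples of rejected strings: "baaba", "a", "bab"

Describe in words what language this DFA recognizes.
strings over {a,b} with an even number of a's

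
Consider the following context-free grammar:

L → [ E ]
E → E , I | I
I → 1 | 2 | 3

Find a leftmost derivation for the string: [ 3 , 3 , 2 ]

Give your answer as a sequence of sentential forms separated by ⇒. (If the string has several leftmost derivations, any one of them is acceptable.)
Start with L.
Step 1: the leftmost non-terminal is L; apply L → [ E ]:  [ E ]
Step 2: the leftmost non-terminal is E; apply E → E , I:  [ E , I ]
Step 3: the leftmost non-terminal is E; apply E → E , I:  [ E , I , I ]
Step 4: the leftmost non-terminal is E; apply E → I:  [ I , I , I ]
Step 5: the leftmost non-terminal is I; apply I → 3:  [ 3 , I , I ]
Step 6: the leftmost non-terminal is I; apply I → 3:  [ 3 , 3 , I ]
Step 7: the leftmost non-terminal is I; apply I → 2:  [ 3 , 3 , 2 ]

Final answer: L ⇒ [ E ] ⇒ [ E , I ] ⇒ [ E , I , I ] ⇒ [ I , I , I ] ⇒ [ 3 , I , I ] ⇒ [ 3 , 3 , I ] ⇒ [ 3 , 3 , 2 ]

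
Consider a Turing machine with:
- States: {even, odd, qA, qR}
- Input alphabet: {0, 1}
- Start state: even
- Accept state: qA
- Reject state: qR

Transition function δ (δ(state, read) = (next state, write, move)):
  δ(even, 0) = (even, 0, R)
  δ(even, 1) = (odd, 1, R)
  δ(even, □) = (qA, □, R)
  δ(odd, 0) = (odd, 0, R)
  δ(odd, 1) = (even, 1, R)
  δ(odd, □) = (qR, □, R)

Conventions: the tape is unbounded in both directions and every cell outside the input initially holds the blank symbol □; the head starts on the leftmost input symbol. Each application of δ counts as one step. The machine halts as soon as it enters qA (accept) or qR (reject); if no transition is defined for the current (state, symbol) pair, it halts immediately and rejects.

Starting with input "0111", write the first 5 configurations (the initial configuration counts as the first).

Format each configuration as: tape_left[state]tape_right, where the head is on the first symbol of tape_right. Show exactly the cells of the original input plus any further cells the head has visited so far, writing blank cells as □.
Step 0: [even]0111 (head at position 0)
Step 1: δ(even, 0) = (even, 0, R)  ⊢  0[even]111 (head at position 1)
Step 2: δ(even, 1) = (odd, 1, R)  ⊢  01[odd]11 (head at position 2)
Step 3: δ(odd, 1) = (even, 1, R)  ⊢  011[even]1 (head at position 3)
Step 4: δ(even, 1) = (odd, 1, R)  ⊢  0111[odd]□ (head at position 4)

Final answer: [even]0111 ⊢ 0[even]111 ⊢ 01[odd]11 ⊢ 011[even]1 ⊢ 0111[odd]□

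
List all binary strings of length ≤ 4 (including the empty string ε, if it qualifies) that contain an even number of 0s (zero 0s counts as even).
Checking every binary string of length 0 to 4:
  Length 0: accepted: ε | rejected: (none)
  Length 1: accepted: 1 | rejected: 0
  Length 2: accepted: 00, 11 | rejected: 01, 10
  Length 3: accepted: 001, 010, 100, 111 | rejected: 000, 011, 101, 110
  Length 4: accepted: 0000, 0011, 0101, 0110, 1001, 1010, 1100, 1111 | rejected: 0001, 0010, 0100, 0111, 1000, 1011, 1101, 1110
Total: 16 string(s).

Final answer: ε, 1, 00, 11, 001, 010, 100, 111, 0000, 0011, 0101, 0110, 1001, 1010, 1100, 1111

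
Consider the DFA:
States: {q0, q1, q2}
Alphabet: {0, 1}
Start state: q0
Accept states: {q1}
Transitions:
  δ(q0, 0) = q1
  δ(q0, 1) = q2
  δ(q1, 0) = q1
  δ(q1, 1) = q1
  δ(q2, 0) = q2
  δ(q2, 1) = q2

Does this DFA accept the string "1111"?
Processing string "1111":
  q0 --1--> q2
  q2 --1--> q2
  q2 --1--> q2
  q2 --1--> q2
Final state: q2
Accept states: {q1}
q2 is not an accept state, so the string is rejected.

Final answer: No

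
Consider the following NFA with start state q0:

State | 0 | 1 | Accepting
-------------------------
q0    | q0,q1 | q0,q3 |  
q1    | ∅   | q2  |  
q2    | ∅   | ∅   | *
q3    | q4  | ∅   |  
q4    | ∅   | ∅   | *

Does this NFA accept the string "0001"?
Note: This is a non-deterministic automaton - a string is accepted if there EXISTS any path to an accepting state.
Track the set of states the NFA could be in: start {q0}
Read '0': {q0} → {q0, q1}
Read '0': {q0, q1} → {q0, q1}
Read '0': {q0, q1} → {q0, q1}
Read '1': {q0, q1} → {q0, q2, q3}
Final set {q0, q2, q3} contains accepting state(s) {q2} → accepted.

Final answer: Yes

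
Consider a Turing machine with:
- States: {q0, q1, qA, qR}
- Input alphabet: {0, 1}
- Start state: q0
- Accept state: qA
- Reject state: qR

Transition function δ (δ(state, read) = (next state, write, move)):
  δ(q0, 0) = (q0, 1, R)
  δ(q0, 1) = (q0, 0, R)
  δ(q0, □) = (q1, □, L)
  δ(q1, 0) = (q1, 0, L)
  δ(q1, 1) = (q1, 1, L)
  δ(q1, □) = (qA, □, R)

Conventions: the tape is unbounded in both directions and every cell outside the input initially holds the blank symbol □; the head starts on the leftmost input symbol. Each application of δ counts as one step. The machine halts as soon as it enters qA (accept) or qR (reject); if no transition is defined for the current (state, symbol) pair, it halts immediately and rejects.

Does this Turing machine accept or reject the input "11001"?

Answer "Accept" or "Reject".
Step 0: [q0]11001 (head at position 0)
Step 1: δ(q0, 1) = (q0, 0, R)  ⊢  0[q0]1001 (head at position 1)
Step 2: δ(q0, 1) = (q0, 0, R)  ⊢  00[q0]001 (head at position 2)
Step 3: δ(q0, 0) = (q0, 1, R)  ⊢  001[q0]01 (head at position 3)
Step 4: δ(q0, 0) = (q0, 1, R)  ⊢  0011[q0]1 (head at position 4)
Step 5: δ(q0, 1) = (q0, 0, R)  ⊢  00110[q0]□ (head at position 5)
Step 6: δ(q0, □) = (q1, □, L)  ⊢  0011[q1]0□ (head at position 4)
Step 7: δ(q1, 0) = (q1, 0, L)  ⊢  001[q1]10□ (head at position 3)
Step 8: δ(q1, 1) = (q1, 1, L)  ⊢  00[q1]110□ (head at position 2)
Step 9: δ(q1, 1) = (q1, 1, L)  ⊢  0[q1]0110□ (head at position 1)
Step 10: δ(q1, 0) = (q1, 0, L)  ⊢  [q1]00110□ (head at position 0)
Step 11: δ(q1, 0) = (q1, 0, L)  ⊢  [q1]□00110□ (head at position -1)
Step 12: δ(q1, □) = (qA, □, R)  ⊢  □[qA]00110□ (head at position 0)
The machine is in qA, so it halts and accepts.

Final answer: Accept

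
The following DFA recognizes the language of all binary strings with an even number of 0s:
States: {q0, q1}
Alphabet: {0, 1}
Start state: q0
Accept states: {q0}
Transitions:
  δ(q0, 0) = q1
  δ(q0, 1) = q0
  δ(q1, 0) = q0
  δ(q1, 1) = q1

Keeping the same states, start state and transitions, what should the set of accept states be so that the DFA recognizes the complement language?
The DFA is complete (every state has a transition on every symbol), so the complement
is recognized by the same DFA with accepting and non-accepting states swapped.
Original accept states: {q0}
Complement accept states = All states - Original accept states
= {q0, q1} - {q0}
= {q1}
Complement language: strings with an ODD number of 0s

Final answer: {q1}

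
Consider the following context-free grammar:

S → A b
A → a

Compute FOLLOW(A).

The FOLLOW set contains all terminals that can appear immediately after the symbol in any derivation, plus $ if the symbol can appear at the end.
A occurs only in S → A b, where it is immediately followed by the terminal b. So FOLLOW(A) = {b}.

Final answer: {b}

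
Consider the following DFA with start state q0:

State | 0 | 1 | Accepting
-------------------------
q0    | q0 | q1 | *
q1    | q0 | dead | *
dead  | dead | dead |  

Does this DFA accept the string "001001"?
Start in q0.
Read '0': q0 → q0
Read '0': q0 → q0
Read '1': q0 → q1
Read '0': q1 → q0
Read '0': q0 → q0
Read '1': q0 → q1
Final state q1 is accepting, so the string is accepted.

Final answer: Yes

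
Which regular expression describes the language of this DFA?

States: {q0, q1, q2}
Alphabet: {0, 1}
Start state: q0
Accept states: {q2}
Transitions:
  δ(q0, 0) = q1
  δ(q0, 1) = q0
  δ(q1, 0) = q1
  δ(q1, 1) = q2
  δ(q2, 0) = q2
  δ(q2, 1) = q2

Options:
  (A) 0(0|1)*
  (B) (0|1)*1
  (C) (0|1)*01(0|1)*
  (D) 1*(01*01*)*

Testing sample strings against the DFA:
  '10010' -> accepted
  '11000' -> rejected
  '00' -> rejected
  '0110' -> accepted
Checking each option for a counterexample:
  (A) 0(0|1)*: '0' is rejected by the DFA but matches the regex → eliminated
  (B) (0|1)*1: '1' is rejected by the DFA but matches the regex → eliminated
  (C) (0|1)*01(0|1)*: agrees with the DFA on all strings of length ≤ 4
  (D) 1*(01*01*)*: ε is rejected by the DFA but matches the regex → eliminated
Only (C) (0|1)*01(0|1)* is consistent with the DFA.

Final answer: (C) (0|1)*01(0|1)*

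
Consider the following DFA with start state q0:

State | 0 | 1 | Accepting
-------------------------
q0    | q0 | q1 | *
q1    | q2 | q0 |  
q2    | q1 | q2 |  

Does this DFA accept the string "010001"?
Start in q0.
Read '0': q0 → q0
Read '1': q0 → q1
Read '0': q1 → q2
Read '0': q2 → q1
Read '0': q1 → q2
Read '1': q2 → q2
Final state q2 is not accepting, so the string is rejected.

Final answer: No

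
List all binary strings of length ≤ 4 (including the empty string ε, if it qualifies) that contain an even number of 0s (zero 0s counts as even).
Checking every binary string of length 0 to 4:
  Length 0: accepted: ε | rejected: (none)
  Length 1: accepted: 1 | rejected: 0
  Length 2: accepted: 00, 11 | rejected: 01, 10
  Length 3: accepted: 001, 010, 100, 111 | rejected: 000, 011, 101, 110
  Length 4: accepted: 0000, 0011, 0101, 0110, 1001, 1010, 1100, 1111 | rejected: 0001, 0010, 0100, 0111, 1000, 1011, 1101, 1110
Total: 16 string(s).

Final answer: ε, 1, 00, 11, 001, 010, 100, 111, 0000, 0011, 0101, 0110, 1001, 1010, 1100, 1111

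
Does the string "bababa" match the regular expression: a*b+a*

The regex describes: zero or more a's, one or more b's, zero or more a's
No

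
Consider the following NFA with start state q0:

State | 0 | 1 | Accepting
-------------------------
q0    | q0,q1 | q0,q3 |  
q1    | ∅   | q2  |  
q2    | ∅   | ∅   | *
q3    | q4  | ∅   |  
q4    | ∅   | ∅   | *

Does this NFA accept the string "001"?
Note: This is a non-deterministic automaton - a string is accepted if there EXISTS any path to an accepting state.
Track the set of states the NFA could be in: start {q0}
Read '0': {q0} → {q0, q1}
Read '0': {q0, q1} → {q0, q1}
Read '1': {q0, q1} → {q0, q2, q3}
Final set {q0, q2, q3} contains accepting state(s) {q2} → accepted.

Final answer: Yes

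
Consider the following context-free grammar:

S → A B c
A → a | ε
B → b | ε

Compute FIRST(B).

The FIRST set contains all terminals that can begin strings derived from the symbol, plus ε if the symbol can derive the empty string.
B → b contributes b; B → ε makes B nullable, contributing ε. FIRST(B) = {b, ε}.

Final answer: {b, ε}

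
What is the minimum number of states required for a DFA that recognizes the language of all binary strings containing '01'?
Language: binary strings containing '01'
Lower bound (Myhill–Nerode): the prefixes ε, 0, 01 are pairwise distinguishable:
  ε vs 01: suffix ε distinguishes them (ε is rejected, 01 is accepted)
  0 vs 01: suffix ε distinguishes them (0 is rejected, 01 is accepted)
  ε vs 0: suffix 1 distinguishes them (ε·1 = 1 is rejected, 0·1 = 01 is accepted)
So any DFA needs at least 3 states.
Upper bound: a DFA with 3 states exists (one state per class above: 'no progress', 'last symbol 0', and 'seen 01' (accepting sink)).
Minimum states: 3

Final answer: 3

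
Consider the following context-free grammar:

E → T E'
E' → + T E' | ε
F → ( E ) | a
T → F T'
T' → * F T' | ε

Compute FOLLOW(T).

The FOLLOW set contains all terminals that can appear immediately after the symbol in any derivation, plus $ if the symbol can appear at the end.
Useful FIRST sets: FIRST(E') = {+, ε}, FIRST(T') = {*, ε} (both E' and T' are nullable).
FOLLOW(E): E is the start symbol → $; E appears in F → ( E ) followed by ')' → FOLLOW(E) = {), $}.
FOLLOW(E'): E' appears at the right end of E → T E' and of E' → + T E', so FOLLOW(E') ⊇ FOLLOW(E) (the second occurrence adds nothing new). FOLLOW(E') = {), $}.
FOLLOW(T): in E → T E' and E' → + T E', T is followed by E': add FIRST(E') minus ε = {+}; since E' is nullable, also add FOLLOW(E) and FOLLOW(E') = {), $}. FOLLOW(T) = {+, ), $}.

Final answer: {$, ), +}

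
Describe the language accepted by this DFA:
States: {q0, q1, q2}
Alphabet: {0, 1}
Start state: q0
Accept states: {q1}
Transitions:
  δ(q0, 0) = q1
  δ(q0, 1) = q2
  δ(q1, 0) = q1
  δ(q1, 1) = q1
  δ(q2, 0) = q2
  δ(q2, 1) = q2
Analyzing the DFA structure:
Start state: q0
Accept states: {q1}
Interpreting what each state remembers (checking against the transitions):
  q0: nothing has been read yet
  q1: the first symbol was 0
  q2: the first symbol was 1 (trap state)
  δ(q0, 0): in q0 (nothing has been read yet), after reading 0 we have: the first symbol was 0 → q1
  δ(q0, 1): in q0 (nothing has been read yet), after reading 1 we have: the first symbol was 1 (trap state) → q2
  δ(q1, 0): in q1 (the first symbol was 0), after reading 0 we have: the first symbol was 0 → q1
  δ(q1, 1): in q1 (the first symbol was 0), after reading 1 we have: the first symbol was 0 → q1
  δ(q2, 0): in q2 (the first symbol was 1 (trap state)), after reading 0 we have: the first symbol was 1 (trap state) → q2
  δ(q2, 1): in q2 (the first symbol was 1 (trap state)), after reading 1 we have: the first symbol was 1 (trap state) → q2
A string is accepted iff it ends in {q1}, i.e. the first symbol was 0.
Language: All binary strings starting with 0

Final answer: All binary strings starting with 0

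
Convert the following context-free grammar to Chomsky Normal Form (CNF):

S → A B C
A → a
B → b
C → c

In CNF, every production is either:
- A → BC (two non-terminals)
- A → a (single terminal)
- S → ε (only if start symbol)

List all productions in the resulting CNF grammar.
The grammar has no ε-productions or unit productions to eliminate.
A → a is already in CNF (single terminal) – keep it.
B → b is already in CNF (single terminal) – keep it.
C → c is already in CNF (single terminal) – keep it.
S → A B C has 3 symbols on the right: break it into binary productions S → A X0, X0 → B C.
Resulting CNF grammar (5 productions): A → a; B → b; C → c; S → A X0; X0 → B C

Final answer: A → a; B → b; C → c; S → A X0; X0 → B C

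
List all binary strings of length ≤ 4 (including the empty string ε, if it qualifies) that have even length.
Checking every binary string of length 0 to 4:
  Length 0: accepted: ε | rejected: (none)
  Length 1: accepted: (none) | rejected: 0, 1
  Length 2: accepted: 00, 01, 10, 11 | rejected: (none)
  Length 3: accepted: (none) | rejected: 000, 001, 010, 011, 100, 101, 110, 111
  Length 4: accepted: 0000, 0001, 0010, 0011, 0100, 0101, 0110, 0111, 1000, 1001, 1010, 1011, 1100, 1101, 1110, 1111 | rejected: (none)
Total: 21 string(s).

Final answer: ε, 00, 01, 10, 11, 0000, 0001, 0010, 0011, 0100, 0101, 0110, 0111, 1000, 1001, 1010, 1011, 1100, 1101, 1110, 1111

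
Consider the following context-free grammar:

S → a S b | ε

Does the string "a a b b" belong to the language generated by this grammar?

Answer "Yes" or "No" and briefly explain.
A derivation exists: S ⇒ a S b ⇒ a a S b b ⇒ a a b b (using S → a S b twice, then S → ε).

Final answer: Yes - a valid derivation exists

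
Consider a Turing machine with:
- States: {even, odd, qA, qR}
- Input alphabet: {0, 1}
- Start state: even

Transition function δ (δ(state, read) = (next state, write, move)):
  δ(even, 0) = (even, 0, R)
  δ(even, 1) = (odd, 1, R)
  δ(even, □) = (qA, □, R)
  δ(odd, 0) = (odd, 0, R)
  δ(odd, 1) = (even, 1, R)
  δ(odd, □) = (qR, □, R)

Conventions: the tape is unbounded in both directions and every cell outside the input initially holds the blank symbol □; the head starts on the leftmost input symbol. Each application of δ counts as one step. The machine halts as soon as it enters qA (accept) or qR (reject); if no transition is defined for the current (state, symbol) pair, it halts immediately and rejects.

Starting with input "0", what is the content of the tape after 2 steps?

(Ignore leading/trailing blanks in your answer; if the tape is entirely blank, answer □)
Step 0: [even]0 (head at position 0)
Step 1: δ(even, 0) = (even, 0, R)  ⊢  0[even]□ (head at position 1)
Step 2: δ(even, □) = (qA, □, R)  ⊢  0□[qA]□ (head at position 2)
Tape after 2 steps (ignoring surrounding blanks): 0

Final answer: Tape: 0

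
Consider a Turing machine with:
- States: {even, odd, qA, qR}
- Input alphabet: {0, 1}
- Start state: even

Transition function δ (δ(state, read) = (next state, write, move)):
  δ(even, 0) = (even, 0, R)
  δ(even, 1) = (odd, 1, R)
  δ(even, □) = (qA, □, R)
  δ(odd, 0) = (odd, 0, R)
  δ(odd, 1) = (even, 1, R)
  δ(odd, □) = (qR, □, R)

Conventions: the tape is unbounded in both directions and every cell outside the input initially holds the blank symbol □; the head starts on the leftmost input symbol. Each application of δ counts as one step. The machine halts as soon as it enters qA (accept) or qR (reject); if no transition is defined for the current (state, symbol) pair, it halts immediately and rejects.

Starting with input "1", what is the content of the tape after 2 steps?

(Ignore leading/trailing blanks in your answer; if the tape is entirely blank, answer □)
Step 0: [even]1 (head at position 0)
Step 1: δ(even, 1) = (odd, 1, R)  ⊢  1[odd]□ (head at position 1)
Step 2: δ(odd, □) = (qR, □, R)  ⊢  1□[qR]□ (head at position 2)
Tape after 2 steps (ignoring surrounding blanks): 1

Final answer: Tape: 1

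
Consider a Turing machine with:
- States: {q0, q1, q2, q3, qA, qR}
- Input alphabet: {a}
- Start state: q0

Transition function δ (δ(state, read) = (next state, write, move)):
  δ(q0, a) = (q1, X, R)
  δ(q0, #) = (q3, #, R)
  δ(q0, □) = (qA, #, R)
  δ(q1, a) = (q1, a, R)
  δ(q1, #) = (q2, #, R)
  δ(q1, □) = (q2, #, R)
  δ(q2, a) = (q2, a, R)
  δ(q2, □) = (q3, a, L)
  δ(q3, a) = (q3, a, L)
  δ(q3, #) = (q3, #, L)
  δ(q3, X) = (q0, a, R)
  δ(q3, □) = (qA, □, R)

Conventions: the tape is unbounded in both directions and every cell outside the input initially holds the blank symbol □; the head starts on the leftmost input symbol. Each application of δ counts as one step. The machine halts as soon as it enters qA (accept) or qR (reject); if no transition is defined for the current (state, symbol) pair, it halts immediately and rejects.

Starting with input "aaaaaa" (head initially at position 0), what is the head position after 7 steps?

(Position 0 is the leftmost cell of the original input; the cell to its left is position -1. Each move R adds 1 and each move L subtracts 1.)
Step 0: [q0]aaaaaa (head at position 0)
Step 1: δ(q0, a) = (q1, X, R)  ⊢  X[q1]aaaaa (head at position 1)
Step 2: δ(q1, a) = (q1, a, R)  ⊢  Xa[q1]aaaa (head at position 2)
Step 3: δ(q1, a) = (q1, a, R)  ⊢  Xaa[q1]aaa (head at position 3)
Step 4: δ(q1, a) = (q1, a, R)  ⊢  Xaaa[q1]aa (head at position 4)
Step 5: δ(q1, a) = (q1, a, R)  ⊢  Xaaaa[q1]a (head at position 5)
Step 6: δ(q1, a) = (q1, a, R)  ⊢  Xaaaaa[q1]□ (head at position 6)
Step 7: δ(q1, □) = (q2, #, R)  ⊢  Xaaaaa#[q2]□ (head at position 7)
Head position after 7 steps: 7

Final answer: Position 7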